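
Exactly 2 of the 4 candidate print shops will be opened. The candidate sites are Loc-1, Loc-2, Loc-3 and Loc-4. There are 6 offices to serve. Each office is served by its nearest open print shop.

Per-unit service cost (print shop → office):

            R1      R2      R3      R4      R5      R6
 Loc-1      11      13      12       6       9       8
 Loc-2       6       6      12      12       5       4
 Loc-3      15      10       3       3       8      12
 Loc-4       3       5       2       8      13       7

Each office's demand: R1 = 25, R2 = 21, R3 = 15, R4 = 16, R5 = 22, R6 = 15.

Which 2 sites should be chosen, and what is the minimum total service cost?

With exactly 2 open, each office uses its cheapest among the chosen.
{Loc-2, Loc-4}: R1→Loc-4 3·25=75, R2→Loc-4 5·21=105, R3→Loc-4 2·15=30, R4→Loc-4 8·16=128, R5→Loc-2 5·22=110, R6→Loc-2 4·15=60. Service cost 508.
{Loc-2, Loc-3}: service cost 539
{Loc-3, Loc-4}: service cost 539
Among all 6 size-2 choices, {Loc-2, Loc-4} is lowest.

Choose Loc-2 and Loc-4; total service cost 508.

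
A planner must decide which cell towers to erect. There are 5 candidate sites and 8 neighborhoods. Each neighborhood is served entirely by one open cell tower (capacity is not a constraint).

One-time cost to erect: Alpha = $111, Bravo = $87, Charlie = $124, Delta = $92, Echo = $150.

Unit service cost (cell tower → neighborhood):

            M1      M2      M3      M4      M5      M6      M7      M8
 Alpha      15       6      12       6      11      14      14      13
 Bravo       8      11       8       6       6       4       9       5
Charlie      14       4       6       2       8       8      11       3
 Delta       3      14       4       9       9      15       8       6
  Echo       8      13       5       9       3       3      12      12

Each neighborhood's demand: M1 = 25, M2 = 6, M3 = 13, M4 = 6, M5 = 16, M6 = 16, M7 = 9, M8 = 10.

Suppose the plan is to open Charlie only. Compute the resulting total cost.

Each neighborhood is assigned to its cheapest site among the open ones.
{Charlie}: M1→Charlie 14·25=350, M2→Charlie 4·6=24, M3→Charlie 6·13=78, M4→Charlie 2·6=12, M5→Charlie 8·16=128, M6→Charlie 8·16=128, M7→Charlie 11·9=99, M8→Charlie 3·10=30. Service 849; fixed 124; total 973.

Total cost: 973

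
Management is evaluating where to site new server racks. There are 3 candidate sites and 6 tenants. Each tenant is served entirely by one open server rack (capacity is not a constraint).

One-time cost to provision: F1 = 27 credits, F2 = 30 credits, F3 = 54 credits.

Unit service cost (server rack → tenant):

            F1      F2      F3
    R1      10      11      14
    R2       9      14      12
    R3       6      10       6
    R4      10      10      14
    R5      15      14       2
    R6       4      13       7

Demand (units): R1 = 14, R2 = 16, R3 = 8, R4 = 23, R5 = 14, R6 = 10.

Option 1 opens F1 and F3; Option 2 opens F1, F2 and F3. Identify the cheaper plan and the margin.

Option 1 is cheaper by 30.

Option 1: {F1, F3}: R1→F1 10·14=140, R2→F1 9·16=144, R3→F1 6·8=48, R4→F1 10·23=230, R5→F3 2·14=28, R6→F1 4·10=40. Service 630; fixed 81; total 711.
Option 2: {F1, F2, F3}: R1→F1 10·14=140, R2→F1 9·16=144, R3→F1 6·8=48, R4→F1 10·23=230, R5→F3 2·14=28, R6→F1 4·10=40. Service 630; fixed 111; total 741.
Difference: |711 − 741| = 30.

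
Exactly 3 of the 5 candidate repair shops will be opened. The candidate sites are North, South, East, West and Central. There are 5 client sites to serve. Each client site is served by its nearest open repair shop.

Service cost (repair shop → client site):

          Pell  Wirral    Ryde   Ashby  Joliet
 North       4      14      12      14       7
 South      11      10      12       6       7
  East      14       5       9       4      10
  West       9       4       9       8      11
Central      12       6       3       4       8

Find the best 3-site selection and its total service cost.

With exactly 3 open, each client site uses its cheapest among the chosen.
{North, West, Central}: Pell→North 4, Wirral→West 4, Ryde→Central 3, Ashby→Central 4, Joliet→North 7. Service cost 22.
{North, East, Central}: service cost 23
{North, South, Central}: service cost 24
Among all 10 size-3 choices, {North, West, Central} is lowest.

Choose North, West and Central; total service cost 22.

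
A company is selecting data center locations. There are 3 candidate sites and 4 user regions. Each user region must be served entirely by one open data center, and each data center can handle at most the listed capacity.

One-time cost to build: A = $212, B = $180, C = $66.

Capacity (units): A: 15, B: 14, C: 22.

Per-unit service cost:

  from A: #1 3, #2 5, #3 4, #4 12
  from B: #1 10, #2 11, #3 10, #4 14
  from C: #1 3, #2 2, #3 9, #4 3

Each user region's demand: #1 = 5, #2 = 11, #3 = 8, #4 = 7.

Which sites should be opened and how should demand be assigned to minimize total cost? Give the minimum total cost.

Minimum total cost: 368

Open {A, C}: #1→A 3·5=15, #2→C 2·11=22, #3→A 4·8=32, #4→C 3·7=21.
Loads: A carries 13/15, C carries 18/22. Service 90; fixed 278; total 368.
Next best feasible plan costs 419.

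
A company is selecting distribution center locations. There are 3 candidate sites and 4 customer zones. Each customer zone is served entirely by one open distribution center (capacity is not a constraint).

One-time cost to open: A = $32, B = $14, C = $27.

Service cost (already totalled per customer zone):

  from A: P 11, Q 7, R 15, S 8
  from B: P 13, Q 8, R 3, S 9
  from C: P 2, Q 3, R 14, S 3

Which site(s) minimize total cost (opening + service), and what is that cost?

For any fixed open set, each customer zone goes to its cheapest open site; total = fixed + service.
{B}: P→B 13, Q→B 8, R→B 3, S→B 9. Service 33; fixed 14; total 47.
{C}: service 22 + fixed 27 = 49
{B, C}: P→C 2, Q→C 3, R→B 3, S→C 3. Service 11; fixed 41; total 52.
{A, B, C}: service 11 + fixed 73 = 84
No other subset beats 47.

Open B only; minimum total cost 47.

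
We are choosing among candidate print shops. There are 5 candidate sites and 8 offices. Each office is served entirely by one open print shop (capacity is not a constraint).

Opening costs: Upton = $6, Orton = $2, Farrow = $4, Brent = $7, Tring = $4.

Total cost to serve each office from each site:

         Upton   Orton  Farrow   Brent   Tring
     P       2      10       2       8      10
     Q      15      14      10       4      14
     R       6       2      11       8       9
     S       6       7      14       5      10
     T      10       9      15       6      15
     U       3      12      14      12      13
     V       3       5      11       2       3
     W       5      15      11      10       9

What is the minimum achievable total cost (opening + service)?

For any fixed open set, each office goes to its cheapest open site; total = fixed + service.
{Upton, Orton, Brent}: P→Upton 2, Q→Brent 4, R→Orton 2, S→Brent 5, T→Brent 6, U→Upton 3, V→Brent 2, W→Upton 5. Service 29; fixed 15; total 44.
{Upton, Brent}: P→Upton 2, Q→Brent 4, R→Upton 6, S→Brent 5, T→Brent 6, U→Upton 3, V→Brent 2, W→Upton 5. Service 33; fixed 13; total 46.
{Upton, Orton, Farrow, Brent}: P→Upton 2, Q→Brent 4, R→Orton 2, S→Brent 5, T→Brent 6, U→Upton 3, V→Brent 2, W→Upton 5. Service 29; fixed 19; total 48.
{Upton, Orton, Farrow, Brent, Tring}: service 29 + fixed 23 = 52
No other subset beats 44.

Minimum total cost: 44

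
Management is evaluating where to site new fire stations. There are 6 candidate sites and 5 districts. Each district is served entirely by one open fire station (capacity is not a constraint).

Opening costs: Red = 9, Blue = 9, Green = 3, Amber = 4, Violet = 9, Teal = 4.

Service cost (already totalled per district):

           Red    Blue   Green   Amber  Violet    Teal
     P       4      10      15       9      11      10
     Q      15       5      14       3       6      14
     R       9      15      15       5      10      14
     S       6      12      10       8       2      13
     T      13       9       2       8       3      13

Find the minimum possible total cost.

Minimum total cost: 34

For any fixed open set, each district goes to its cheapest open site; total = fixed + service.
{Green, Amber}: P→Amber 9, Q→Amber 3, R→Amber 5, S→Amber 8, T→Green 2. Service 27; fixed 7; total 34.
{Amber, Violet}: P→Amber 9, Q→Amber 3, R→Amber 5, S→Violet 2, T→Violet 3. Service 22; fixed 13; total 35.
{Red, Green, Amber}: service 20 + fixed 16 = 36
{Red, Blue, Green, Amber, Violet, Teal}: service 16 + fixed 38 = 54
No other subset beats 34.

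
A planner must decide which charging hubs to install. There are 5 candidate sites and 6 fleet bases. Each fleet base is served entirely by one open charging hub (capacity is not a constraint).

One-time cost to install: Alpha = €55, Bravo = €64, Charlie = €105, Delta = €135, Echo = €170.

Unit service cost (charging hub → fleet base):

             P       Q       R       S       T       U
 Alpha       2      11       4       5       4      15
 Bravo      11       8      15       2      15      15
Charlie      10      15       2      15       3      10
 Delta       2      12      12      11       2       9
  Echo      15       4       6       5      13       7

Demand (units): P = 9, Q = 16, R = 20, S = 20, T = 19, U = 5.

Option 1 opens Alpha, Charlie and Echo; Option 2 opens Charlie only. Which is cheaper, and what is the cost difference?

Option 1: {Alpha, Charlie, Echo}: P→Alpha 2·9=18, Q→Echo 4·16=64, R→Charlie 2·20=40, S→Alpha 5·20=100, T→Charlie 3·19=57, U→Echo 7·5=35. Service 314; fixed 330; total 644.
Option 2: {Charlie}: P→Charlie 10·9=90, Q→Charlie 15·16=240, R→Charlie 2·20=40, S→Charlie 15·20=300, T→Charlie 3·19=57, U→Charlie 10·5=50. Service 777; fixed 105; total 882.
Difference: |644 − 882| = 238.

Option 1 is cheaper by 238.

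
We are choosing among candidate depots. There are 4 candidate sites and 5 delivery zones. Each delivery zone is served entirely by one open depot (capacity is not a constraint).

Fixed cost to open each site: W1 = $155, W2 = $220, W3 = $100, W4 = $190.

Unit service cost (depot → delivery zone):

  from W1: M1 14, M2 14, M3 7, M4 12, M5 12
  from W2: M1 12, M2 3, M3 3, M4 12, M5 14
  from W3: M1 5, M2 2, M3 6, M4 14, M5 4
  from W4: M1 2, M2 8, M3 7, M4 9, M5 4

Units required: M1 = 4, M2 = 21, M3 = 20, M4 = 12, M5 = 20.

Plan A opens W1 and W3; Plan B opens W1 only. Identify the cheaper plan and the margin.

Plan A is cheaper by 368.

Plan A: {W1, W3}: M1→W3 5·4=20, M2→W3 2·21=42, M3→W3 6·20=120, M4→W1 12·12=144, M5→W3 4·20=80. Service 406; fixed 255; total 661.
Plan B: {W1}: M1→W1 14·4=56, M2→W1 14·21=294, M3→W1 7·20=140, M4→W1 12·12=144, M5→W1 12·20=240. Service 874; fixed 155; total 1029.
Difference: |661 − 1029| = 368.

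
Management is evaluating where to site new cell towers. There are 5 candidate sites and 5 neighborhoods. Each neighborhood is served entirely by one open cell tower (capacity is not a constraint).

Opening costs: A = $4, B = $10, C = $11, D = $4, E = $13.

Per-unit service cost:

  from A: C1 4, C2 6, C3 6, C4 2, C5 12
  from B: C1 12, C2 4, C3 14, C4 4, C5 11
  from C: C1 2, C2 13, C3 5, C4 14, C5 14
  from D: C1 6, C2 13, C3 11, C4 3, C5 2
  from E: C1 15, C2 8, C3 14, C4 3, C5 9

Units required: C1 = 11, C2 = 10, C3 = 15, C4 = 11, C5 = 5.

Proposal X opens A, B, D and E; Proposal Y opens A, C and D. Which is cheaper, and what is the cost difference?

Proposal Y is cheaper by 29.

Proposal X: {A, B, D, E}: C1→A 4·11=44, C2→B 4·10=40, C3→A 6·15=90, C4→A 2·11=22, C5→D 2·5=10. Service 206; fixed 31; total 237.
Proposal Y: {A, C, D}: C1→C 2·11=22, C2→A 6·10=60, C3→C 5·15=75, C4→A 2·11=22, C5→D 2·5=10. Service 189; fixed 19; total 208.
Difference: |237 − 208| = 29.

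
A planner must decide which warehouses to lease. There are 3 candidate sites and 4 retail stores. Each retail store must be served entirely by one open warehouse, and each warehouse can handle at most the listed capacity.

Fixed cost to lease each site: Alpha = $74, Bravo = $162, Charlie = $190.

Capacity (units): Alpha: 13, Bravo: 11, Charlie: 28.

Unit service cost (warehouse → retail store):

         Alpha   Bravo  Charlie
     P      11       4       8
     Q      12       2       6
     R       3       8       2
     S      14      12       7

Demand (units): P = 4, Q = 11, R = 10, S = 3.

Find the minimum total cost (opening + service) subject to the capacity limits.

Open {Charlie}: P→Charlie 8·4=32, Q→Charlie 6·11=66, R→Charlie 2·10=20, S→Charlie 7·3=21.
Loads: Charlie carries 28/28. Service 139; fixed 190; total 329.
Next best feasible plan costs 403.

Minimum total cost: 329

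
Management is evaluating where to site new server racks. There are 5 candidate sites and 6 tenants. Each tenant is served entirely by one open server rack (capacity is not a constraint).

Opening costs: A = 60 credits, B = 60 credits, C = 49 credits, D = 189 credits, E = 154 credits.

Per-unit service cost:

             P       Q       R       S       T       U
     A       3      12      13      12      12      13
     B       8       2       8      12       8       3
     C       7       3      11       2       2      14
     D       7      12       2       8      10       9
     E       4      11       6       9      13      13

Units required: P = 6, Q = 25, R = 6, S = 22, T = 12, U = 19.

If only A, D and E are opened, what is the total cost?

Each tenant is assigned to its cheapest site among the open ones.
{A, D, E}: P→A 3·6=18, Q→E 11·25=275, R→D 2·6=12, S→D 8·22=176, T→D 10·12=120, U→D 9·19=171. Service 772; fixed 403; total 1175.

Total cost: 1175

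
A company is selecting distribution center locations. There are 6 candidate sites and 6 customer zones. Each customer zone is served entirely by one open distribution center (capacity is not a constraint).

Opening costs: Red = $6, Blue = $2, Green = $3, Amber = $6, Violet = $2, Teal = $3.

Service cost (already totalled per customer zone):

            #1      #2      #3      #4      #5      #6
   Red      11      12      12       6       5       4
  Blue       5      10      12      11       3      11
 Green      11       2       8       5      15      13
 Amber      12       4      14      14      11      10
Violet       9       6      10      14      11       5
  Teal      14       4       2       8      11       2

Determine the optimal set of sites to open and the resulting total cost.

Open Blue, Green and Teal; minimum total cost 27.

For any fixed open set, each customer zone goes to its cheapest open site; total = fixed + service.
{Blue, Green, Teal}: #1→Blue 5, #2→Green 2, #3→Teal 2, #4→Green 5, #5→Blue 3, #6→Teal 2. Service 19; fixed 8; total 27.
{Blue, Green, Violet, Teal}: #1→Blue 5, #2→Green 2, #3→Teal 2, #4→Green 5, #5→Blue 3, #6→Teal 2. Service 19; fixed 10; total 29.
{Blue, Teal}: #1→Blue 5, #2→Teal 4, #3→Teal 2, #4→Teal 8, #5→Blue 3, #6→Teal 2. Service 24; fixed 5; total 29.
{Red, Blue, Green, Amber, Violet, Teal}: #1→Blue 5, #2→Green 2, #3→Teal 2, #4→Green 5, #5→Blue 3, #6→Teal 2. Service 19; fixed 22; total 41.
No other subset beats 27.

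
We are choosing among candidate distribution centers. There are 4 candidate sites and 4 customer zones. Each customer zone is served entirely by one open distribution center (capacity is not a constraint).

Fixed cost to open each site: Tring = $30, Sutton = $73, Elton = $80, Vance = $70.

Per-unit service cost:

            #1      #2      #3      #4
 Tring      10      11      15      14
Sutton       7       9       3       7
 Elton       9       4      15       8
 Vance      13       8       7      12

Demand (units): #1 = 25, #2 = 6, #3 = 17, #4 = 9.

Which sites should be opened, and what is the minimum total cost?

For any fixed open set, each customer zone goes to its cheapest open site; total = fixed + service.
{Sutton}: #1→Sutton 7·25=175, #2→Sutton 9·6=54, #3→Sutton 3·17=51, #4→Sutton 7·9=63. Service 343; fixed 73; total 416.
{Tring, Sutton}: #1→Sutton 7·25=175, #2→Sutton 9·6=54, #3→Sutton 3·17=51, #4→Sutton 7·9=63. Service 343; fixed 103; total 446.
{Sutton, Elton}: service 313 + fixed 153 = 466
{Tring, Sutton, Elton, Vance}: #1→Sutton 7·25=175, #2→Elton 4·6=24, #3→Sutton 3·17=51, #4→Sutton 7·9=63. Service 313; fixed 253; total 566.
No other subset beats 416.

Open Sutton only; minimum total cost 416.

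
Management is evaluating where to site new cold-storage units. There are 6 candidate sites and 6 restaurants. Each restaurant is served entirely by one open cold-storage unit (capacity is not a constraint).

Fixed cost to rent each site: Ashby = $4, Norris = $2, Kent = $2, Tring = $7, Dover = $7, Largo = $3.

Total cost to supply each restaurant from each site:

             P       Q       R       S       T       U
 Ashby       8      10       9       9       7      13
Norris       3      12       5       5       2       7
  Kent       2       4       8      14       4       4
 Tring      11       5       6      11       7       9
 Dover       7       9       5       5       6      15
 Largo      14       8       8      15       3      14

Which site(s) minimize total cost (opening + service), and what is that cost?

For any fixed open set, each restaurant goes to its cheapest open site; total = fixed + service.
{Norris, Kent}: P→Kent 2, Q→Kent 4, R→Norris 5, S→Norris 5, T→Norris 2, U→Kent 4. Service 22; fixed 4; total 26.
{Norris, Kent, Largo}: service 22 + fixed 7 = 29
{Ashby, Norris, Kent}: service 22 + fixed 8 = 30
{Ashby, Norris, Kent, Tring, Dover, Largo}: service 22 + fixed 25 = 47
No other subset beats 26.

Open Norris and Kent; minimum total cost 26.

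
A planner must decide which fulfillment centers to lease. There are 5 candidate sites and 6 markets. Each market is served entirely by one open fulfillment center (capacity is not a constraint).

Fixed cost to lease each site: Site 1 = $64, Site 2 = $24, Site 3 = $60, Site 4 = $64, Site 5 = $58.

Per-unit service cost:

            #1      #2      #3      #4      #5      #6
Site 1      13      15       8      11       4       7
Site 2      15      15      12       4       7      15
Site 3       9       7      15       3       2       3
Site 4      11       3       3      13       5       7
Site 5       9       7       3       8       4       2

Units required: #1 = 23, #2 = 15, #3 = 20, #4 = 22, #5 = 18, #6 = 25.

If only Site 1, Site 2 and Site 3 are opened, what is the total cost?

Each market is assigned to its cheapest site among the open ones.
{Site 1, Site 2, Site 3}: #1→Site 3 9·23=207, #2→Site 3 7·15=105, #3→Site 1 8·20=160, #4→Site 3 3·22=66, #5→Site 3 2·18=36, #6→Site 3 3·25=75. Service 649; fixed 148; total 797.

Total cost: 797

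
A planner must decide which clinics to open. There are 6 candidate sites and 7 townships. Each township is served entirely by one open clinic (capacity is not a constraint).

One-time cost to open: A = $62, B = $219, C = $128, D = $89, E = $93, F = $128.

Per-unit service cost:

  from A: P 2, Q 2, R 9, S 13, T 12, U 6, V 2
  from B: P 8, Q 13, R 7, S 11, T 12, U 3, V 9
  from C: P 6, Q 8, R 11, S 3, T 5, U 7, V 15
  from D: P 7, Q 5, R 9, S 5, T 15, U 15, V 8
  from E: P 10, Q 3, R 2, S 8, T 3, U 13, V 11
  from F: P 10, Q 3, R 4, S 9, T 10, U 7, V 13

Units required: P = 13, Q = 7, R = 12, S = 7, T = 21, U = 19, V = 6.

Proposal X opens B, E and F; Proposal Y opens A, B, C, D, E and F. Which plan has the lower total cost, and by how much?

Proposal X: {B, E, F}: P→B 8·13=104, Q→E 3·7=21, R→E 2·12=24, S→E 8·7=56, T→E 3·21=63, U→B 3·19=57, V→B 9·6=54. Service 379; fixed 440; total 819.
Proposal Y: {A, B, C, D, E, F}: P→A 2·13=26, Q→A 2·7=14, R→E 2·12=24, S→C 3·7=21, T→E 3·21=63, U→B 3·19=57, V→A 2·6=12. Service 217; fixed 719; total 936.
Difference: |819 − 936| = 117.

Proposal X is cheaper by 117.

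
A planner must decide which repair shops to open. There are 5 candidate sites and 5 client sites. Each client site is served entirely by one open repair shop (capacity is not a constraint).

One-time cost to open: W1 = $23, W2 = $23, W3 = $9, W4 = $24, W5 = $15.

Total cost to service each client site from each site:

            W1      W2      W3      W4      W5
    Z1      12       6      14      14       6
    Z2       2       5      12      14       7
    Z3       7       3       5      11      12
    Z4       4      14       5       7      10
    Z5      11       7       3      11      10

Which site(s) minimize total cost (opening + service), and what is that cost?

Open W3 only; minimum total cost 48.

For any fixed open set, each client site goes to its cheapest open site; total = fixed + service.
{W3}: Z1→W3 14, Z2→W3 12, Z3→W3 5, Z4→W3 5, Z5→W3 3. Service 39; fixed 9; total 48.
{W3, W5}: service 26 + fixed 24 = 50
{W2, W3}: service 22 + fixed 32 = 54
{W1, W2, W3, W4, W5}: service 18 + fixed 94 = 112
No other subset beats 48.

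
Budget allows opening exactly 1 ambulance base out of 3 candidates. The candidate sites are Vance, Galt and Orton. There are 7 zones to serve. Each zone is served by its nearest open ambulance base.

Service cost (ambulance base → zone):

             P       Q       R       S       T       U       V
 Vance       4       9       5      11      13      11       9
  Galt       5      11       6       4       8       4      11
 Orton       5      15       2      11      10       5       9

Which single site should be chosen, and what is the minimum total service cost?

With exactly 1 open, each zone uses its cheapest among the chosen.
{Galt}: P→Galt 5, Q→Galt 11, R→Galt 6, S→Galt 4, T→Galt 8, U→Galt 4, V→Galt 11. Service cost 49.
{Orton}: service cost 57
{Vance}: service cost 62
Among all 3 size-1 choices, {Galt} is lowest.

Choose Galt only; total service cost 49.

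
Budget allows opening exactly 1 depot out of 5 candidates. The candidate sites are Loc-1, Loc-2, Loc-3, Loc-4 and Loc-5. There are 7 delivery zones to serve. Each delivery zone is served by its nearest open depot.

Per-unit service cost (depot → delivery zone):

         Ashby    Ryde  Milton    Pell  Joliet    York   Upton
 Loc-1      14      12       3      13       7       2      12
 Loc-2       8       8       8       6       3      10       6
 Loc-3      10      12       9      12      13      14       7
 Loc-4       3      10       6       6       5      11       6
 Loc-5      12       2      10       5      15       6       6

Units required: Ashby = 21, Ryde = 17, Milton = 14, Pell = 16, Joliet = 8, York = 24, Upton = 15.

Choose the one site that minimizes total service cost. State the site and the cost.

Choose Loc-4 only; total service cost 807.

With exactly 1 open, each delivery zone uses its cheapest among the chosen.
{Loc-4}: Ashby→Loc-4 3·21=63, Ryde→Loc-4 10·17=170, Milton→Loc-4 6·14=84, Pell→Loc-4 6·16=96, Joliet→Loc-4 5·8=40, York→Loc-4 11·24=264, Upton→Loc-4 6·15=90. Service cost 807.
{Loc-5}: service cost 860
{Loc-2}: service cost 866
Among all 5 size-1 choices, {Loc-4} is lowest.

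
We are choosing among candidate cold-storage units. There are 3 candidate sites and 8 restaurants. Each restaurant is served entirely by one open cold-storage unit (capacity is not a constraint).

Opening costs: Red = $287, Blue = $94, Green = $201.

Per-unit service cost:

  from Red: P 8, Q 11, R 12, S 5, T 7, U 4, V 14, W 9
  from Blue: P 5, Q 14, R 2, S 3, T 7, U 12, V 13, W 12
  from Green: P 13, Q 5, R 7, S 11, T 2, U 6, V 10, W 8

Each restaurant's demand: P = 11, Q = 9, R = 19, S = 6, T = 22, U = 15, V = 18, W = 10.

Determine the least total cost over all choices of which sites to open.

For any fixed open set, each restaurant goes to its cheapest open site; total = fixed + service.
{Blue, Green}: P→Blue 5·11=55, Q→Green 5·9=45, R→Blue 2·19=38, S→Blue 3·6=18, T→Green 2·22=44, U→Green 6·15=90, V→Green 10·18=180, W→Green 8·10=80. Service 550; fixed 295; total 845.
{Green}: P→Green 13·11=143, Q→Green 5·9=45, R→Green 7·19=133, S→Green 11·6=66, T→Green 2·22=44, U→Green 6·15=90, V→Green 10·18=180, W→Green 8·10=80. Service 781; fixed 201; total 982.
{Blue}: service 925 + fixed 94 = 1019
{Red, Blue, Green}: service 520 + fixed 582 = 1102
No other subset beats 845.

Minimum total cost: 845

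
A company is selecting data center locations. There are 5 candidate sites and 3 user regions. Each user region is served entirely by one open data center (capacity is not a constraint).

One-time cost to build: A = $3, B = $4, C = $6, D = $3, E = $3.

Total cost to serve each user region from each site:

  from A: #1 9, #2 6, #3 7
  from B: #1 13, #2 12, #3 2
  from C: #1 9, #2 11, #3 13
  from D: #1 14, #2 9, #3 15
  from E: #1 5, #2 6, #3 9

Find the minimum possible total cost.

Minimum total cost: 20

For any fixed open set, each user region goes to its cheapest open site; total = fixed + service.
{B, E}: #1→E 5, #2→E 6, #3→B 2. Service 13; fixed 7; total 20.
{A, B, E}: service 13 + fixed 10 = 23
{B, D, E}: service 13 + fixed 10 = 23
{A, B, C, D, E}: #1→E 5, #2→A 6, #3→B 2. Service 13; fixed 19; total 32.
No other subset beats 20.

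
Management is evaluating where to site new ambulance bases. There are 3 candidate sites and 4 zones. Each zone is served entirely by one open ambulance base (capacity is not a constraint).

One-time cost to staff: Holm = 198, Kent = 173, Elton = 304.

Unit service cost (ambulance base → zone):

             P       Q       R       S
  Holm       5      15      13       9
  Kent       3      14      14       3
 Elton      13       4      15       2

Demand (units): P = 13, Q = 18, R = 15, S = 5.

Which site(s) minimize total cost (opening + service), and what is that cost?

For any fixed open set, each zone goes to its cheapest open site; total = fixed + service.
{Kent}: P→Kent 3·13=39, Q→Kent 14·18=252, R→Kent 14·15=210, S→Kent 3·5=15. Service 516; fixed 173; total 689.
{Holm}: P→Holm 5·13=65, Q→Holm 15·18=270, R→Holm 13·15=195, S→Holm 9·5=45. Service 575; fixed 198; total 773.
{Elton}: P→Elton 13·13=169, Q→Elton 4·18=72, R→Elton 15·15=225, S→Elton 2·5=10. Service 476; fixed 304; total 780.
{Holm, Kent, Elton}: service 316 + fixed 675 = 991
No other subset beats 689.

Open Kent only; minimum total cost 689.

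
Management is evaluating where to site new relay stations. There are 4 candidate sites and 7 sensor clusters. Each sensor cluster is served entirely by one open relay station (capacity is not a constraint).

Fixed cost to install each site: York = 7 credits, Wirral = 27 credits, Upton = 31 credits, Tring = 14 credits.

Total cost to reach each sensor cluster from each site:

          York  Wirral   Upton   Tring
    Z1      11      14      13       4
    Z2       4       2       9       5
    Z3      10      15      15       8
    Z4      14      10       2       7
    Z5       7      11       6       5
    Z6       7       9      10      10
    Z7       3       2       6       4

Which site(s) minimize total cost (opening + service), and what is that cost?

Open Tring only; minimum total cost 57.

For any fixed open set, each sensor cluster goes to its cheapest open site; total = fixed + service.
{Tring}: Z1→Tring 4, Z2→Tring 5, Z3→Tring 8, Z4→Tring 7, Z5→Tring 5, Z6→Tring 10, Z7→Tring 4. Service 43; fixed 14; total 57.
{York, Tring}: service 38 + fixed 21 = 59
{York}: service 56 + fixed 7 = 63
{York, Wirral, Upton, Tring}: Z1→Tring 4, Z2→Wirral 2, Z3→Tring 8, Z4→Upton 2, Z5→Tring 5, Z6→York 7, Z7→Wirral 2. Service 30; fixed 79; total 109.
No other subset beats 57.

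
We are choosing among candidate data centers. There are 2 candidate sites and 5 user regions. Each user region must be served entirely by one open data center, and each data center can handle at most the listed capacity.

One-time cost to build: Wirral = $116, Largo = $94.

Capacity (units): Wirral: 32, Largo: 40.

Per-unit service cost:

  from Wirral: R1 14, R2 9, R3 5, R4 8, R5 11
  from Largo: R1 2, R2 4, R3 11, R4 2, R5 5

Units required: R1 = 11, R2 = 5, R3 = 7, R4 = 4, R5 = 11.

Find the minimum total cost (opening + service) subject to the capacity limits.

Open {Largo}: R1→Largo 2·11=22, R2→Largo 4·5=20, R3→Largo 11·7=77, R4→Largo 2·4=8, R5→Largo 5·11=55.
Loads: Largo carries 38/40. Service 182; fixed 94; total 276.
Next best feasible plan costs 350.

Minimum total cost: 276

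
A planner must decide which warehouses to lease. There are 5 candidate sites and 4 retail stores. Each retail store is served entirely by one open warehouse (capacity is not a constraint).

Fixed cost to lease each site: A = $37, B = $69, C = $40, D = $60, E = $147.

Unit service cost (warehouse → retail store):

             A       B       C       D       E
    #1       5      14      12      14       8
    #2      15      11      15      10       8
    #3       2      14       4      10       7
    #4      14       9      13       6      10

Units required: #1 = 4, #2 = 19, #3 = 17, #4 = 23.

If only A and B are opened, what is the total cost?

Total cost: 576

Each retail store is assigned to its cheapest site among the open ones.
{A, B}: #1→A 5·4=20, #2→B 11·19=209, #3→A 2·17=34, #4→B 9·23=207. Service 470; fixed 106; total 576.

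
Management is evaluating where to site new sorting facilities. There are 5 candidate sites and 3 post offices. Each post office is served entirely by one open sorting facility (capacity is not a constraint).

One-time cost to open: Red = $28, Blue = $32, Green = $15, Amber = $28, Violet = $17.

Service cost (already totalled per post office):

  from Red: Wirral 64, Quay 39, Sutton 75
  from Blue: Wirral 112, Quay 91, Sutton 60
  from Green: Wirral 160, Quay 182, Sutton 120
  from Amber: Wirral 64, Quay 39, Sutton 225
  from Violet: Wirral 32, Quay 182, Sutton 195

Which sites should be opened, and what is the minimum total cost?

Open Red and Violet; minimum total cost 191.

For any fixed open set, each post office goes to its cheapest open site; total = fixed + service.
{Red, Violet}: Wirral→Violet 32, Quay→Red 39, Sutton→Red 75. Service 146; fixed 45; total 191.
{Red}: Wirral→Red 64, Quay→Red 39, Sutton→Red 75. Service 178; fixed 28; total 206.
{Red, Green, Violet}: service 146 + fixed 60 = 206
{Red, Blue, Green, Amber, Violet}: service 131 + fixed 120 = 251
No other subset beats 191.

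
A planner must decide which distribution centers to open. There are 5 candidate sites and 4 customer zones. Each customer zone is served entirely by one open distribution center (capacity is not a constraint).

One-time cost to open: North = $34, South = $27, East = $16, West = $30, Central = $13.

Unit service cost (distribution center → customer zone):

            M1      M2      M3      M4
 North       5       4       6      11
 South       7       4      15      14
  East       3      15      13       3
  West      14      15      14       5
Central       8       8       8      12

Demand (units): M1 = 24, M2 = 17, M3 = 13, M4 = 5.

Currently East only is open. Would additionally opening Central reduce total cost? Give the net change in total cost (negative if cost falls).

Yes — net change −171 (cost falls by 171).

Current service cost with {East}: 511.
Adding Central: each customer zone re-picks its cheapest; new service cost 327, saving 184.
Extra fixed cost: 13. Net change = 13 − 184 = -171.
(Totals: 527 → 356.)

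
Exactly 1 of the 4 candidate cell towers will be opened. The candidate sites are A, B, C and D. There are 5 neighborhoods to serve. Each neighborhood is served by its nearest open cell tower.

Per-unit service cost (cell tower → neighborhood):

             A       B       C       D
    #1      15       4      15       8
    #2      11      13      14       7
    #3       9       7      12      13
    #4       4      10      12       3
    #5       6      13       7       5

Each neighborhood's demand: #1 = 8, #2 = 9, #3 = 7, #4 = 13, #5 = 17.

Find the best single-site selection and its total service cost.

Choose D only; total service cost 342.

With exactly 1 open, each neighborhood uses its cheapest among the chosen.
{D}: #1→D 8·8=64, #2→D 7·9=63, #3→D 13·7=91, #4→D 3·13=39, #5→D 5·17=85. Service cost 342.
{A}: service cost 436
{B}: service cost 549
Among all 4 size-1 choices, {D} is lowest.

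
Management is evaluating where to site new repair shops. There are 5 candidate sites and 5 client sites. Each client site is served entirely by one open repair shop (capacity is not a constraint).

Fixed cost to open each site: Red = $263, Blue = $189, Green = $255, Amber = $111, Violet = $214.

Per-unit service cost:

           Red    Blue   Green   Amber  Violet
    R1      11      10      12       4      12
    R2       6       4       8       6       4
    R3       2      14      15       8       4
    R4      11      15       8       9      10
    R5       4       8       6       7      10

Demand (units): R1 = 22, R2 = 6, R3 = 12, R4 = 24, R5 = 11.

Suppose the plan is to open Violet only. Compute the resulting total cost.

Each client site is assigned to its cheapest site among the open ones.
{Violet}: R1→Violet 12·22=264, R2→Violet 4·6=24, R3→Violet 4·12=48, R4→Violet 10·24=240, R5→Violet 10·11=110. Service 686; fixed 214; total 900.

Total cost: 900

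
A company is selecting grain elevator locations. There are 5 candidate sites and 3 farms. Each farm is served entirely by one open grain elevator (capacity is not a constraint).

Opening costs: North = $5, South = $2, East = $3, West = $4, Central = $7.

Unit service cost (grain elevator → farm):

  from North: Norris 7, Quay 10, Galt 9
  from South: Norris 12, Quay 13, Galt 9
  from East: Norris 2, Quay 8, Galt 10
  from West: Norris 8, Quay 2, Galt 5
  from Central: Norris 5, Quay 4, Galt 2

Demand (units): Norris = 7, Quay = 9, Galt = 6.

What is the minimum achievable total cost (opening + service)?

Minimum total cost: 58

For any fixed open set, each farm goes to its cheapest open site; total = fixed + service.
{East, West, Central}: Norris→East 2·7=14, Quay→West 2·9=18, Galt→Central 2·6=12. Service 44; fixed 14; total 58.
{South, East, West, Central}: service 44 + fixed 16 = 60
{North, East, West, Central}: Norris→East 2·7=14, Quay→West 2·9=18, Galt→Central 2·6=12. Service 44; fixed 19; total 63.
{North, South, East, West, Central}: Norris→East 2·7=14, Quay→West 2·9=18, Galt→Central 2·6=12. Service 44; fixed 21; total 65.
No other subset beats 58.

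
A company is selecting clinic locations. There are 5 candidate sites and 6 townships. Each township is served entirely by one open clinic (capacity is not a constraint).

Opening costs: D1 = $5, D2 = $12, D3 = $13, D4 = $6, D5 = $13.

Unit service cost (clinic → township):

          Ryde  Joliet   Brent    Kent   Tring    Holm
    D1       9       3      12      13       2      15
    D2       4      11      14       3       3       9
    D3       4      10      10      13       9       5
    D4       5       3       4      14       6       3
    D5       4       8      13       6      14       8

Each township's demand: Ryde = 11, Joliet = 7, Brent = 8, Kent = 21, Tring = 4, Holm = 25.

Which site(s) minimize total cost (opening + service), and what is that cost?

Open D2 and D4; minimum total cost 265.

For any fixed open set, each township goes to its cheapest open site; total = fixed + service.
{D2, D4}: Ryde→D2 4·11=44, Joliet→D4 3·7=21, Brent→D4 4·8=32, Kent→D2 3·21=63, Tring→D2 3·4=12, Holm→D4 3·25=75. Service 247; fixed 18; total 265.
{D1, D2, D4}: Ryde→D2 4·11=44, Joliet→D1 3·7=21, Brent→D4 4·8=32, Kent→D2 3·21=63, Tring→D1 2·4=8, Holm→D4 3·25=75. Service 243; fixed 23; total 266.
{D2, D3, D4}: Ryde→D2 4·11=44, Joliet→D4 3·7=21, Brent→D4 4·8=32, Kent→D2 3·21=63, Tring→D2 3·4=12, Holm→D4 3·25=75. Service 247; fixed 31; total 278.
{D1, D2, D3, D4, D5}: service 243 + fixed 49 = 292
No other subset beats 265.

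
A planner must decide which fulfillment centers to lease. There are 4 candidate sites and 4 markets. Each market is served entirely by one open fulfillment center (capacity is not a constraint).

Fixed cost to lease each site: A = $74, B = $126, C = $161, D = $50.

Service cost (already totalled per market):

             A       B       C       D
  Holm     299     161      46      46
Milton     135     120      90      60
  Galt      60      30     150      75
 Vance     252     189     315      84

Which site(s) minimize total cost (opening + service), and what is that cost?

Open D only; minimum total cost 315.

For any fixed open set, each market goes to its cheapest open site; total = fixed + service.
{D}: Holm→D 46, Milton→D 60, Galt→D 75, Vance→D 84. Service 265; fixed 50; total 315.
{A, D}: Holm→D 46, Milton→D 60, Galt→A 60, Vance→D 84. Service 250; fixed 124; total 374.
{B, D}: service 220 + fixed 176 = 396
{A, B, C, D}: Holm→C 46, Milton→D 60, Galt→B 30, Vance→D 84. Service 220; fixed 411; total 631.
No other subset beats 315.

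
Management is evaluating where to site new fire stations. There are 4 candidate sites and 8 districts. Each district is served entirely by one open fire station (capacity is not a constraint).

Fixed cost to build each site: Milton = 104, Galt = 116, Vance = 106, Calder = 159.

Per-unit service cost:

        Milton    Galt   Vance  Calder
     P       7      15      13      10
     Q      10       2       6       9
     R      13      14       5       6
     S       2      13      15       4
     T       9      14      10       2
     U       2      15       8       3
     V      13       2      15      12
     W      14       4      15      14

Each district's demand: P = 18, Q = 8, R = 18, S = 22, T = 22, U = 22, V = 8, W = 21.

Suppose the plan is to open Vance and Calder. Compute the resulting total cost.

Total cost: 1171

Each district is assigned to its cheapest site among the open ones.
{Vance, Calder}: P→Calder 10·18=180, Q→Vance 6·8=48, R→Vance 5·18=90, S→Calder 4·22=88, T→Calder 2·22=44, U→Calder 3·22=66, V→Calder 12·8=96, W→Calder 14·21=294. Service 906; fixed 265; total 1171.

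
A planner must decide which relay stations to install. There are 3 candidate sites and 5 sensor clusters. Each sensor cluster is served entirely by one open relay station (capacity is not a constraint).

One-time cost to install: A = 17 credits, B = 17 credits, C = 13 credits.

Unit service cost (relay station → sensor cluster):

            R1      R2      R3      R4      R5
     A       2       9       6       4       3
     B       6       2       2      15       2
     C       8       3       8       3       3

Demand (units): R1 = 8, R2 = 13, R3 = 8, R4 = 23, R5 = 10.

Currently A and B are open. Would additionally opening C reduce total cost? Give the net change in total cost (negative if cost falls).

Yes — net change −10 (cost falls by 10).

Current service cost with {A, B}: 170.
Adding C: each sensor cluster re-picks its cheapest; new service cost 147, saving 23.
Extra fixed cost: 13. Net change = 13 − 23 = -10.
(Totals: 204 → 194.)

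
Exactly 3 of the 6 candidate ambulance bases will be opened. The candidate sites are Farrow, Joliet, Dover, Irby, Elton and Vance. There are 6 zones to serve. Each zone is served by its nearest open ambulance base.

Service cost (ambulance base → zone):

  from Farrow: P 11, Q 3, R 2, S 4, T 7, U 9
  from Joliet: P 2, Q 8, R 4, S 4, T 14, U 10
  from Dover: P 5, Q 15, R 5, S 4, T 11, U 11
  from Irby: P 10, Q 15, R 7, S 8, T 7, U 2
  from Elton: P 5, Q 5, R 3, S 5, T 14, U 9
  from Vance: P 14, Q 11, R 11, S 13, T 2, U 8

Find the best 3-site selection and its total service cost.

With exactly 3 open, each zone uses its cheapest among the chosen.
{Farrow, Joliet, Irby}: P→Joliet 2, Q→Farrow 3, R→Farrow 2, S→Farrow 4, T→Farrow 7, U→Irby 2. Service cost 20.
{Farrow, Joliet, Vance}: service cost 21
{Joliet, Irby, Vance}: service cost 22
Among all 20 size-3 choices, {Farrow, Joliet, Irby} is lowest.

Choose Farrow, Joliet and Irby; total service cost 20.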